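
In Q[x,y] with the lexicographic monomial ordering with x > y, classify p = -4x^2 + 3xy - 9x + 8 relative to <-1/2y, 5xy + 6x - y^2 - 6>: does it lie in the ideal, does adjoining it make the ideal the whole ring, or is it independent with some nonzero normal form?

Adjoining -4x^2 + 3xy - 9x + 8 makes the ideal the whole ring: the system is inconsistent.

First compute the reduced Gröbner basis of I by Buchberger's algorithm.
f_1 = -1/2y, LT = y.
f_2 = 5xy + 6x - y^2 - 6, LT = xy.

S(f_1,f_2): lcm = xy. S = -6/5x + 1/5y^2 + 6/5.
  reduce S modulo (f_1, f_2):
  remainder -6/5x + 6/5 ≠ 0; add h_3 = -6/5x + 6/5 to the basis.

The other S-polynomials (S(f_1,h_3), S(f_2,h_3)) all reduce to 0 modulo the current basis, so we have a Gröbner basis.
Inter-reduce: drop elements whose leading term is divisible by another's, tail-reduce, and make monic.
Reduced Gröbner basis: {x - 1, y}.
Label its elements g_1 = x - 1, g_2 = y.

Reduce p = -4x^2 + 3xy - 9x + 8 modulo G:
  leading term x^2: subtract (-4x)·g_1 from -4x^2 + 3xy - 9x + 8 → 3xy - 13x + 8
  leading term xy: subtract (3y)·g_1 from 3xy - 13x + 8 → -13x + 3y + 8
  leading term x: subtract (-13)·g_1 from -13x + 3y + 8 → 3y - 5
  leading term y: subtract (3)·g_2 from 3y - 5 → -5
  leading term 1: no divisor's leading term divides it; move -5 to the remainder.
  normal form = -5.
The normal form is nonzero, so p ∉ I. Since p minus its normal form lies in I, I + (p) = I + (r) where r = -5; decide whether this ideal is the whole ring.
Here r = -5 is a nonzero constant, hence a unit: 1 ∈ I + (p), the Gröbner basis of I + (p) is {1}, and the enlarged system has no common solution — adjoining p is inconsistent.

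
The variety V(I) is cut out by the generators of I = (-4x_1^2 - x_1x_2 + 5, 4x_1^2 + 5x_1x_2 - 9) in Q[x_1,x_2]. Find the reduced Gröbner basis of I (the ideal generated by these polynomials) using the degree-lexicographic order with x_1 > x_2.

G = {x_2^2 - 1, x_1 - x_2}

This is the nonlinear analogue of row-reducing a linear system.

f_1 = -4x_1^2 - x_1x_2 + 5, LT = x_1^2.
f_2 = 4x_1^2 + 5x_1x_2 - 9, LT = x_1^2.

S(f_1,f_2): lcm = x_1^2. S = -x_1x_2 + 1.
  leading term x_1x_2: no divisor's leading term divides it; move -x_1x_2 to the remainder.
  leading term 1: no divisor's leading term divides it; move 1 to the remainder.
  remainder -x_1x_2 + 1 ≠ 0; add g_3 = -x_1x_2 + 1 to the basis.

S(f_1,g_3): lcm = x_1^2x_2. S = 1/4x_1x_2^2 + x_1 - 5/4x_2.
  leading term x_1x_2^2: subtract (-1/4x_2)·g_3 from 1/4x_1x_2^2 + x_1 - 5/4x_2 → x_1 - x_2
  leading term x_1: no divisor's leading term divides it; move x_1 to the remainder.
  leading term x_2: no divisor's leading term divides it; move -x_2 to the remainder.
  remainder x_1 - x_2 ≠ 0; add g_4 = x_1 - x_2 to the basis.

S(f_2,g_3): lcm = x_1^2x_2. S = 5/4x_1x_2^2 + x_1 - 9/4x_2.
  leading term x_1x_2^2: subtract (-5/4x_2)·g_3 from 5/4x_1x_2^2 + x_1 - 9/4x_2 → x_1 - x_2
  leading term x_1: subtract (1)·g_4 from x_1 - x_2 → 0
  remainder 0.

S(f_1,g_4): lcm = x_1^2. S = 5/4x_1x_2 - 5/4.
  leading term x_1x_2: subtract (-5/4)·g_3 from 5/4x_1x_2 - 5/4 → 0
  remainder 0.

S(f_2,g_4): lcm = x_1^2. S = 9/4x_1x_2 - 9/4.
  leading term x_1x_2: subtract (-9/4)·g_3 from 9/4x_1x_2 - 9/4 → 0
  remainder 0.

S(g_3,g_4): lcm = x_1x_2. S = x_2^2 - 1.
  leading term x_2^2: no divisor's leading term divides it; move x_2^2 to the remainder.
  leading term 1: no divisor's leading term divides it; move -1 to the remainder.
  remainder x_2^2 - 1 ≠ 0; add g_5 = x_2^2 - 1 to the basis.

S(f_1,g_5): leading monomials are coprime, so the S-polynomial reduces to 0 (Buchberger's first criterion).
S(f_2,g_5): leading monomials are coprime, so the S-polynomial reduces to 0 (Buchberger's first criterion).
S(g_3,g_5): lcm = x_1x_2^2. S = x_1 - x_2.
  leading term x_1: subtract (1)·g_4 from x_1 - x_2 → 0
  remainder 0.

S(g_4,g_5): leading monomials are coprime, so the S-polynomial reduces to 0 (Buchberger's first criterion).
Every S-polynomial of the final basis reduces to 0, so we have a Gröbner basis.
Inter-reduce: drop elements whose leading term is divisible by another's, tail-reduce, and make monic.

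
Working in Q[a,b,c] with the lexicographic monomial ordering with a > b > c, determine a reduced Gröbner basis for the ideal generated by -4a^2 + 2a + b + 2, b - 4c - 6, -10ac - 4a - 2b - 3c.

The reduced Gröbner basis is the canonical form of the ideal for this ordering.

f_1 = -4a^2 + 2a + b + 2, LT = a^2.
f_2 = b - 4c - 6, LT = b.
f_3 = -10ac - 4a - 2b - 3c, LT = ac.

S(f_1,f_3): lcm = a^2c. S = -2/5a^2 - 1/5ab - 4/5ac - 1/4bc - 1/2c.
  reduce S modulo (f_1, f_2, f_3):
  remainder -19/25a - c^2 - 16/25c + 28/25 ≠ 0; add g_4 = -19/25a - c^2 - 16/25c + 28/25 to the basis.

S(f_3,g_4): lcm = ac. S = 2/5a + 1/5b - 25/19c^3 - 16/19c^2 + 337/190c.
  reduce S modulo (f_1, f_2, f_3, g_4):
  remainder -25/19c^3 - 26/19c^2 + 85/38c + 34/19 ≠ 0; add g_5 = -25/19c^3 - 26/19c^2 + 85/38c + 34/19 to the basis.

The other S-polynomials (S(f_1,f_2), S(f_2,f_3), S(f_1,g_4), S(f_2,g_4), S(f_1,g_5), S(f_2,g_5), S(f_3,g_5), S(g_4,g_5)) all reduce to 0 modulo the current basis, so we have a Gröbner basis.
Inter-reduce: drop elements whose leading term is divisible by another's, tail-reduce, and make monic.

G = {a + 25/19c^2 + 16/19c - 28/19, b - 4c - 6, c^3 + 26/25c^2 - 17/10c - 34/25}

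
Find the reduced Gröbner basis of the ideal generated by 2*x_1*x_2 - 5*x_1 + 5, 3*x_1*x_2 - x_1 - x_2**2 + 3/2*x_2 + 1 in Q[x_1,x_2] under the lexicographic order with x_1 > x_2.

G = {x_1 - 2/13*x_2**2 + 3/13*x_2 - 1, x_2**3 - 4*x_2**2 + 41/4*x_2}

f_1 = 2*x_1*x_2 - 5*x_1 + 5, LT = x_1*x_2.
f_2 = 3*x_1*x_2 - x_1 - x_2**2 + 3/2*x_2 + 1, LT = x_1*x_2.

S(f_1,f_2): lcm = x_1*x_2. S = -13/6*x_1 + 1/3*x_2**2 - 1/2*x_2 + 13/6.
  leading term x_1: no divisor's leading term divides it; move -13/6*x_1 to the remainder.
  leading term x_2**2: no divisor's leading term divides it; move 1/3*x_2**2 to the remainder.
  leading term x_2: no divisor's leading term divides it; move -1/2*x_2 to the remainder.
  leading term 1: no divisor's leading term divides it; move 13/6 to the remainder.
  remainder -13/6*x_1 + 1/3*x_2**2 - 1/2*x_2 + 13/6 ≠ 0; add g_3 = -13/6*x_1 + 1/3*x_2**2 - 1/2*x_2 + 13/6 to the basis.

S(f_1,g_3): lcm = x_1*x_2. S = -5/2*x_1 + 2/13*x_2**3 - 3/13*x_2**2 + x_2 + 5/2.
  leading term x_1: subtract (15/13)·g_3 from -5/2*x_1 + 2/13*x_2**3 - 3/13*x_2**2 + x_2 + 5/2 → 2/13*x_2**3 - 8/13*x_2**2 + 41/26*x_2
  leading term x_2**3: no divisor's leading term divides it; move 2/13*x_2**3 to the remainder.
  leading term x_2**2: no divisor's leading term divides it; move -8/13*x_2**2 to the remainder.
  leading term x_2: no divisor's leading term divides it; move 41/26*x_2 to the remainder.
  remainder 2/13*x_2**3 - 8/13*x_2**2 + 41/26*x_2 ≠ 0; add g_4 = 2/13*x_2**3 - 8/13*x_2**2 + 41/26*x_2 to the basis.

The other S-polynomials (S(f_2,g_3), S(f_1,g_4), S(f_2,g_4), S(g_3,g_4)) all reduce to 0 modulo the current basis, so we have a Gröbner basis.
Inter-reduce: drop elements whose leading term is divisible by another's, tail-reduce, and make monic.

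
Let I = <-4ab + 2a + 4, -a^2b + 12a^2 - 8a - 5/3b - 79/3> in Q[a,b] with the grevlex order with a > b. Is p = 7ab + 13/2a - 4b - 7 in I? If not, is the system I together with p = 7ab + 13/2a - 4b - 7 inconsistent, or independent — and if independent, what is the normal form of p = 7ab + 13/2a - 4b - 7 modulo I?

First compute the reduced Gröbner basis of I by Buchberger's algorithm.
f_1 = -4ab + 2a + 4, LT = ab.
f_2 = -a^2b + 12a^2 - 8a - 5/3b - 79/3, LT = a^2b.

S(f_1,f_2): lcm = a^2b. S = 23/2a^2 - 9a - 5/3b - 79/3.
  leading term a^2: no divisor's leading term divides it; move 23/2a^2 to the remainder.
  leading term a: no divisor's leading term divides it; move -9a to the remainder.
  leading term b: no divisor's leading term divides it; move -5/3b to the remainder.
  leading term 1: no divisor's leading term divides it; move -79/3 to the remainder.
  remainder 23/2a^2 - 9a - 5/3b - 79/3 ≠ 0; add h_3 = 23/2a^2 - 9a - 5/3b - 79/3 to the basis.

S(f_1,h_3): lcm = a^2b. S = -1/2a^2 + 18/23ab + 10/69b^2 - a + 158/69b.
  leading term a^2: subtract (-1/23)·h_3 from -1/2a^2 + 18/23ab + 10/69b^2 - a + 158/69b → 18/23ab + 10/69b^2 - 32/23a + 51/23b - 79/69
  leading term ab: subtract (-9/46)·f_1 from 18/23ab + 10/69b^2 - 32/23a + 51/23b - 79/69 → 10/69b^2 - a + 51/23b - 25/69
  leading term b^2: no divisor's leading term divides it; move 10/69b^2 to the remainder.
  leading term a: no divisor's leading term divides it; move -a to the remainder.
  leading term b: no divisor's leading term divides it; move 51/23b to the remainder.
  leading term 1: no divisor's leading term divides it; move -25/69 to the remainder.
  remainder 10/69b^2 - a + 51/23b - 25/69 ≠ 0; add h_4 = 10/69b^2 - a + 51/23b - 25/69 to the basis.

The other S-polynomials (S(f_2,h_3), S(f_1,h_4), S(f_2,h_4), S(h_3,h_4)) all reduce to 0 modulo the current basis, so we have a Gröbner basis.
Inter-reduce: drop elements whose leading term is divisible by another's, tail-reduce, and make monic.
Reduced Gröbner basis: {a^2 - 18/23a - 10/69b - 158/69, ab - 1/2a - 1, b^2 - 69/10a + 153/10b - 5/2}.
Label its elements g_1 = a^2 - 18/23a - 10/69b - 158/69, g_2 = ab - 1/2a - 1, g_3 = b^2 - 69/10a + 153/10b - 5/2.

Reduce p = 7ab + 13/2a - 4b - 7 modulo G:
  leading term ab: subtract (7)·g_2 from 7ab + 13/2a - 4b - 7 → 10a - 4b
  leading term a: no divisor's leading term divides it; move 10a to the remainder.
  leading term b: no divisor's leading term divides it; move -4b to the remainder.
  normal form = 10a - 4b.
The normal form is nonzero, so p ∉ I. Since p minus its normal form lies in I, I + (p) = I + (r) where r = 10a - 4b; decide whether this ideal is the whole ring.
Run Buchberger on G together with r (pairs among the g_i already reduce to 0 since G is a Gröbner basis):
g_1 = a^2 - 18/23a - 10/69b - 158/69, LT = a^2.
g_2 = ab - 1/2a - 1, LT = ab.
g_3 = b^2 - 69/10a + 153/10b - 5/2, LT = b^2.
r = 10a - 4b, LT = a.

S(g_1,r): lcm = a^2. S = 2/5ab - 18/23a - 10/69b - 158/69.
  leading term ab: subtract (2/5)·g_2 from 2/5ab - 18/23a - 10/69b - 158/69 → -67/115a - 10/69b - 652/345
  leading term a: subtract (-67/1150)·r from -67/115a - 10/69b - 652/345 → -652/1725b - 652/345
  leading term b: no divisor's leading term divides it; move -652/1725b to the remainder.
  leading term 1: no divisor's leading term divides it; move -652/345 to the remainder.
  remainder -652/1725b - 652/345 ≠ 0; add m_5 = -652/1725b - 652/345 to the basis.

S(g_2,r): lcm = ab. S = 2/5b^2 - 1/2a - 1.
  leading term b^2: subtract (2/5)·g_3 from 2/5b^2 - 1/2a - 1 → 113/50a - 153/25b
  leading term a: subtract (113/500)·r from 113/50a - 153/25b → -652/125b
  leading term b: subtract (69/5)·m_5 from -652/125b → 652/25
  leading term 1: no divisor's leading term divides it; move 652/25 to the remainder.
  remainder 652/25 ≠ 0; add m_6 = 652/25 to the basis.

The other S-polynomials (S(g_1,g_2), S(g_1,g_3), S(g_2,g_3), S(g_3,r), S(g_1,m_5), S(g_2,m_5), S(g_3,m_5), S(r,m_5), S(g_1,m_6), S(g_2,m_6), S(g_3,m_6), S(r,m_6), S(m_5,m_6)) all reduce to 0 modulo the current basis, so we have a Gröbner basis.
Inter-reduce: drop elements whose leading term is divisible by another's, tail-reduce, and make monic.
Reduced Gröbner basis: {1}.
The reduced Gröbner basis of I + (p) is {1}: the ideal is the whole ring, so the enlarged system has no common solution — adjoining p is inconsistent.

Adjoining 7ab + 13/2a - 4b - 7 makes the ideal the whole ring: the system is inconsistent.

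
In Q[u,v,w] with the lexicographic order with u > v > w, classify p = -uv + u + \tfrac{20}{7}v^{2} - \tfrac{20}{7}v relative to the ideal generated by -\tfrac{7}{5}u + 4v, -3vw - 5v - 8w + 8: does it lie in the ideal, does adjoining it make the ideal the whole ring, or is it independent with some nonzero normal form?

First compute the reduced Gröbner basis of I by Buchberger's algorithm.
f_1 = -\tfrac{7}{5}u + 4v, LT = u.
f_2 = -3vw - 5v - 8w + 8, LT = vw.

The S-polynomials (S(f_1,f_2)) all reduce to 0 modulo the current basis, so we have a Gröbner basis.
Inter-reduce: drop elements whose leading term is divisible by another's, tail-reduce, and make monic.
Reduced Gröbner basis: {u - \tfrac{20}{7}v, vw + \tfrac{5}{3}v + \tfrac{8}{3}w - \tfrac{8}{3}}.
Label its elements g_1 = u - \tfrac{20}{7}v, g_2 = vw + \tfrac{5}{3}v + \tfrac{8}{3}w - \tfrac{8}{3}.

Reduce p = -uv + u + \tfrac{20}{7}v^{2} - \tfrac{20}{7}v modulo G:
  leading term uv: subtract (-v)·g_1 from -uv + u + \tfrac{20}{7}v^{2} - \tfrac{20}{7}v → u - \tfrac{20}{7}v
  leading term u: subtract (1)·g_1 from u - \tfrac{20}{7}v → 0
  normal form = 0.
Since the normal form is 0, p ∈ I.

-uv + u + \tfrac{20}{7}v^{2} - \tfrac{20}{7}v lies in I (it reduces to 0).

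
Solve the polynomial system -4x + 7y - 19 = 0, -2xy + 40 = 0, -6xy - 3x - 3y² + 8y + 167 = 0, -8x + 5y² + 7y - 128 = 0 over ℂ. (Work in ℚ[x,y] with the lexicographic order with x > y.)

{(4, 5)}

Compute a lex Gröbner basis by Buchberger's algorithm.
f_1 = -4x + 7y - 19, LT = x.
f_2 = -2xy + 40, LT = xy.
f_3 = -6xy - 3x - 3y² + 8y + 167, LT = xy.
f_4 = -8x + 5y² + 7y - 128, LT = x.

S(f_1,f_2): lcm = xy. S = -7/4y² + 19/4y + 20.
  leading term y²: no divisor's leading term divides it; move -7/4y² to the remainder.
  leading term y: no divisor's leading term divides it; move 19/4y to the remainder.
  leading term 1: no divisor's leading term divides it; move 20 to the remainder.
  remainder -7/4y² + 19/4y + 20 ≠ 0; add h_5 = -7/4y² + 19/4y + 20 to the basis.

S(f_1,f_3): lcm = xy. S = -½x - 9/4y² + 73/12y + 167/6.
  leading term x: subtract (⅛)·f_1 from -½x - 9/4y² + 73/12y + 167/6 → -9/4y² + 125/24y + 725/24
  leading term y²: subtract (9/7)·h_5 from -9/4y² + 125/24y + 725/24 → -151/168y + 755/168
  leading term y: no divisor's leading term divides it; move -151/168y to the remainder.
  leading term 1: no divisor's leading term divides it; move 755/168 to the remainder.
  remainder -151/168y + 755/168 ≠ 0; add h_6 = -151/168y + 755/168 to the basis.

The other S-polynomials (S(f_1,f_4), S(f_2,f_3), S(f_2,f_4), S(f_3,f_4), S(f_1,h_5), S(f_2,h_5), S(f_3,h_5), S(f_4,h_5), S(f_1,h_6), S(f_2,h_6), S(f_3,h_6), S(f_4,h_6), S(h_5,h_6)) all reduce to 0 modulo the current basis, so we have a Gröbner basis.
Inter-reduce: drop elements whose leading term is divisible by another's, tail-reduce, and make monic.
Reduced Gröbner basis: {x - 4, y - 5}.

The lex basis is triangular: the last element involves only y. Solving y - 5 = 0 gives y ∈ {5}; substituting each value into the earlier elements determines the remaining variables.
  y = 5: the earlier basis element becomes x - 4 = 0, giving x = 4 — point (4, 5).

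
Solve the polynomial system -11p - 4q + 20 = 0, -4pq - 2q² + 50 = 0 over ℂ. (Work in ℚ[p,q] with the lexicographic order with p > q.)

Compute a lex Gröbner basis by Buchberger's algorithm.
f_1 = -11p - 4q + 20, LT = p.
f_2 = -4pq - 2q² + 50, LT = pq.

S(f_1,f_2): lcm = pq. S = -3/22q² - 20/11q + 25/2.
  reduce S modulo (f_1, f_2):
  remainder -3/22q² - 20/11q + 25/2 ≠ 0; add h_3 = -3/22q² - 20/11q + 25/2 to the basis.

The other S-polynomials (S(f_1,h_3), S(f_2,h_3)) all reduce to 0 modulo the current basis, so we have a Gröbner basis.
Inter-reduce: drop elements whose leading term is divisible by another's, tail-reduce, and make monic.
Reduced Gröbner basis: {p + 4/11q - 20/11, q² + 40/3q - 275/3}.

Elimination: the polynomial q² + 40/3q - 275/3 lies in the elimination ideal for q, so q ∈ {-55/3, 5}. For each such q, the remaining basis elements (now univariate) give the rest of the solution.
  q = -55/3: the earlier basis element becomes p - 280/33 = 0, giving p = 280/33 — point (280/33, -55/3).
  q = 5: the earlier basis element becomes p = 0, giving p = 0 — point (0, 5).
A lex Gröbner basis triangularizes the system, enabling back-substitution.

{(280/33, -55/3), (0, 5)}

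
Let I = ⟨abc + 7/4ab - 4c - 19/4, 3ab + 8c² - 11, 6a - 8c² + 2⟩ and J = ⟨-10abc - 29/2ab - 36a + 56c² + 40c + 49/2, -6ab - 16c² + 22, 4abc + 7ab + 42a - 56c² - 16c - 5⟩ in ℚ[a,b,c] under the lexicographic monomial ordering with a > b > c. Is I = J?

For a fixed monomial order, each ideal has a unique reduced Gröbner basis; comparing bases decides equality.
Buchberger on the first generating set:
f_1 = abc + 7/4ab - 4c - 19/4, LT = abc.
f_2 = 3ab + 8c² - 11, LT = ab.
f_3 = 6a - 8c² + 2, LT = a.

S(f_1,f_2): lcm = abc. S = 7/4ab - 8/3c³ - ⅓c - 19/4.
  reduce S modulo (f_1, f_2, f_3):
  remainder -8/3c³ - 14/3c² - ⅓c + 5/3 ≠ 0; add g_4 = -8/3c³ - 14/3c² - ⅓c + 5/3 to the basis.

S(f_1,f_3): lcm = abc. S = 7/4ab + 4/3bc³ - ⅓bc - 4c - 19/4.
  reduce S modulo (f_1, f_2, f_3, g_4):
  remainder -7/3bc² - ½bc + ⅚b - 14/3c² - 4c + 5/3 ≠ 0; add g_5 = -7/3bc² - ½bc + ⅚b - 14/3c² - 4c + 5/3 to the basis.

S(f_2,f_3): lcm = ab. S = 4/3bc² - ⅓b + 8/3c² - 11/3.
  reduce S modulo (f_1, f_2, f_3, g_4, g_5):
  remainder -2/7bc + 1/7b - 16/7c - 19/7 ≠ 0; add g_6 = -2/7bc + 1/7b - 16/7c - 19/7 to the basis.

S(g_4,g_5): lcm = bc³. S = 43/28bc² + 27/56bc - ⅝b - 2c³ - 12/7c² + 5/7c.
  reduce S modulo (f_1, f_2, f_3, g_4, g_5, g_6):
  remainder -9/7c² - 81/28c - 45/28 ≠ 0; add g_7 = -9/7c² - 81/28c - 45/28 to the basis.

S(g_5,g_7): lcm = bc². S = -57/28bc - 45/28b + 2c² + 12/7c - 5/7.
  reduce S modulo (f_1, f_2, f_3, g_4, g_5, g_6, g_7):
  remainder -21/8b + 27/2c + 129/8 ≠ 0; add g_8 = -21/8b + 27/2c + 129/8 to the basis.

The other S-polynomials (S(f_1,g_4), S(f_2,g_4), S(f_3,g_4), S(f_1,g_5), S(f_2,g_5), S(f_3,g_5), S(f_1,g_6), S(f_2,g_6), S(f_3,g_6), S(g_4,g_6), S(g_5,g_6), S(f_1,g_7), S(f_2,g_7), S(f_3,g_7), S(g_4,g_7), S(g_6,g_7), S(f_1,g_8), S(f_2,g_8), S(f_3,g_8), S(g_4,g_8), S(g_5,g_8), S(g_6,g_8), S(g_7,g_8)) all reduce to 0 modulo the current basis, so we have a Gröbner basis.
Inter-reduce: drop elements whose leading term is divisible by another's, tail-reduce, and make monic.
Reduced Gröbner basis: {a + 3c + 2, b - 36/7c - 43/7, c² + 9/4c + 5/4}.

Buchberger on the second generating set:
h_1 = -10abc - 29/2ab - 36a + 56c² + 40c + 49/2, LT = abc.
h_2 = -6ab - 16c² + 22, LT = ab.
h_3 = 4abc + 7ab + 42a - 56c² - 16c - 5, LT = abc.

S(h_1,h_2): lcm = abc. S = 29/20ab + 18/5a - 8/3c³ - 28/5c² - ⅓c - 49/20.
  reduce S modulo (h_1, h_2, h_3):
  remainder 18/5a - 8/3c³ - 142/15c² - ⅓c + 43/15 ≠ 0; add k_4 = 18/5a - 8/3c³ - 142/15c² - ⅓c + 43/15 to the basis.

S(h_1,h_3): lcm = abc. S = -3/10ab - 69/10a + 42/5c² - 6/5.
  reduce S modulo (h_1, h_2, h_3, k_4):
  remainder -46/9c³ - 161/18c² - 23/36c + 115/36 ≠ 0; add k_5 = -46/9c³ - 161/18c² - 23/36c + 115/36 to the basis.

S(h_1,k_4): lcm = abc. S = 29/20ab + 18/5a + 20/27bc⁴ + 71/27bc³ + 5/54bc² - 43/54bc - 28/5c² - 4c - 49/20.
  reduce S modulo (h_1, h_2, h_3, k_4, k_5):
  remainder -7/3bc² - ½bc + ⅚b - 14/3c² - 4c + 5/3 ≠ 0; add k_6 = -7/3bc² - ½bc + ⅚b - 14/3c² - 4c + 5/3 to the basis.

S(h_2,k_4): lcm = ab. S = 20/27bc³ + 71/27bc² + 5/54bc - 43/54b + 8/3c² - 11/3.
  reduce S modulo (h_1, h_2, h_3, k_4, k_5, k_6):
  remainder -2/7bc + 1/7b - 16/7c - 19/7 ≠ 0; add k_7 = -2/7bc + 1/7b - 16/7c - 19/7 to the basis.

S(k_5,k_6): lcm = bc³. S = 43/28bc² + 27/56bc - ⅝b - 2c³ - 12/7c² + 5/7c.
  reduce S modulo (h_1, h_2, h_3, k_4, k_5, k_6, k_7):
  remainder -9/7c² - 81/28c - 45/28 ≠ 0; add k_8 = -9/7c² - 81/28c - 45/28 to the basis.

S(k_6,k_8): lcm = bc². S = -57/28bc - 45/28b + 2c² + 12/7c - 5/7.
  reduce S modulo (h_1, h_2, h_3, k_4, k_5, k_6, k_7, k_8):
  remainder -21/8b + 27/2c + 129/8 ≠ 0; add k_9 = -21/8b + 27/2c + 129/8 to the basis.

The other S-polynomials (S(h_2,h_3), S(h_3,k_4), S(h_1,k_5), S(h_2,k_5), S(h_3,k_5), S(k_4,k_5), S(h_1,k_6), S(h_2,k_6), S(h_3,k_6), S(k_4,k_6), S(h_1,k_7), S(h_2,k_7), S(h_3,k_7), S(k_4,k_7), S(k_5,k_7), S(k_6,k_7), S(h_1,k_8), S(h_2,k_8), S(h_3,k_8), S(k_4,k_8), S(k_5,k_8), S(k_7,k_8), S(h_1,k_9), S(h_2,k_9), S(h_3,k_9), S(k_4,k_9), S(k_5,k_9), S(k_6,k_9), S(k_7,k_9), S(k_8,k_9)) all reduce to 0 modulo the current basis, so we have a Gröbner basis.
Inter-reduce: drop elements whose leading term is divisible by another's, tail-reduce, and make monic.
Reduced Gröbner basis: {a + 3c + 2, b - 36/7c - 43/7, c² + 9/4c + 5/4}.

The two bases agree; hence the ideals are identical.

Yes, the ideals are equal.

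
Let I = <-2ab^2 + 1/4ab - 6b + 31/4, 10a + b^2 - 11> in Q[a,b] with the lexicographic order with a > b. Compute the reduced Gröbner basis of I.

G = {a + 1/10b^2 - 11/10, b^4 - 1/8b^3 - 11b^2 - 229/8b + 155/4}

f_1 = -2ab^2 + 1/4ab - 6b + 31/4, LT = ab^2.
f_2 = 10a + b^2 - 11, LT = a.

S(f_1,f_2): lcm = ab^2. S = -1/8ab - 1/10b^4 + 11/10b^2 + 3b - 31/8.
  leading term ab: subtract (-1/80b)·f_2 from -1/8ab - 1/10b^4 + 11/10b^2 + 3b - 31/8 → -1/10b^4 + 1/80b^3 + 11/10b^2 + 229/80b - 31/8
  leading term b^4: no divisor's leading term divides it; move -1/10b^4 to the remainder.
  leading term b^3: no divisor's leading term divides it; move 1/80b^3 to the remainder.
  leading term b^2: no divisor's leading term divides it; move 11/10b^2 to the remainder.
  leading term b: no divisor's leading term divides it; move 229/80b to the remainder.
  leading term 1: no divisor's leading term divides it; move -31/8 to the remainder.
  remainder -1/10b^4 + 1/80b^3 + 11/10b^2 + 229/80b - 31/8 ≠ 0; add g_3 = -1/10b^4 + 1/80b^3 + 11/10b^2 + 229/80b - 31/8 to the basis.

The other S-polynomials (S(f_1,g_3), S(f_2,g_3)) all reduce to 0 modulo the current basis, so we have a Gröbner basis.
Inter-reduce: drop elements whose leading term is divisible by another's, tail-reduce, and make monic.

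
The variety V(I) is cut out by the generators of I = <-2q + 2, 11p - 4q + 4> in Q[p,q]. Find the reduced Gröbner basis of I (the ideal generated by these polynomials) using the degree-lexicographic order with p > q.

G = {p, q - 1}

f_1 = -2q + 2, LT = q.
f_2 = 11p - 4q + 4, LT = p.

The S-polynomials (S(f_1,f_2)) all reduce to 0 modulo the current basis, so we have a Gröbner basis.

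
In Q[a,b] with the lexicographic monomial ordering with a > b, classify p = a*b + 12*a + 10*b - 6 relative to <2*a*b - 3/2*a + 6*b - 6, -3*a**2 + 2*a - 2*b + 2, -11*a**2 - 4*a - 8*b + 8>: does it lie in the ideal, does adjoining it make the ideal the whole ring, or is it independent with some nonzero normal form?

Adjoining a*b + 12*a + 10*b - 6 makes the ideal the whole ring: the system is inconsistent.

First compute the reduced Gröbner basis of I by Buchberger's algorithm.
f_1 = 2*a*b - 3/2*a + 6*b - 6, LT = a*b.
f_2 = -3*a**2 + 2*a - 2*b + 2, LT = a**2.
f_3 = -11*a**2 - 4*a - 8*b + 8, LT = a**2.

S(f_1,f_2): lcm = a**2*b. S = -3/4*a**2 + 11/3*a*b - 3*a - 2/3*b**2 + 2/3*b.
  reduce S modulo (f_1, f_2, f_3):
  remainder -3/4*a - 2/3*b**2 - 59/6*b + 21/2 ≠ 0; add h_4 = -3/4*a - 2/3*b**2 - 59/6*b + 21/2 to the basis.

S(f_1,f_3): lcm = a**2*b. S = -3/4*a**2 + 29/11*a*b - 3*a - 8/11*b**2 + 8/11*b.
  reduce S modulo (f_1, f_2, f_3, h_4):
  remainder 62/99*b**2 + 1315/99*b - 153/11 ≠ 0; add h_5 = 62/99*b**2 + 1315/99*b - 153/11 to the basis.

S(f_2,f_3): lcm = a**2. S = -34/33*a - 2/33*b + 2/33.
  reduce S modulo (f_1, f_2, f_3, h_4, h_5):
  remainder -2038/341*b + 2038/341 ≠ 0; add h_6 = -2038/341*b + 2038/341 to the basis.

The other S-polynomials (S(f_1,h_4), S(f_2,h_4), S(f_3,h_4), S(f_1,h_5), S(f_2,h_5), S(f_3,h_5), S(h_4,h_5), S(f_1,h_6), S(f_2,h_6), S(f_3,h_6), S(h_4,h_6), S(h_5,h_6)) all reduce to 0 modulo the current basis, so we have a Gröbner basis.
Inter-reduce: drop elements whose leading term is divisible by another's, tail-reduce, and make monic.
Reduced Gröbner basis: {a, b - 1}.
Label its elements g_1 = a, g_2 = b - 1.

Reduce p = a*b + 12*a + 10*b - 6 modulo G:
  leading term a*b: subtract (b)·g_1 from a*b + 12*a + 10*b - 6 → 12*a + 10*b - 6
  leading term a: subtract (12)·g_1 from 12*a + 10*b - 6 → 10*b - 6
  leading term b: subtract (10)·g_2 from 10*b - 6 → 4
  leading term 1: no divisor's leading term divides it; move 4 to the remainder.
  normal form = 4.
The normal form is nonzero, so p ∉ I. Since p minus its normal form lies in I, I + (p) = I + (r) where r = 4; decide whether this ideal is the whole ring.
Here r = 4 is a nonzero constant, hence a unit: 1 ∈ I + (p), the Gröbner basis of I + (p) is {1}, and the enlarged system has no common solution — adjoining p is inconsistent.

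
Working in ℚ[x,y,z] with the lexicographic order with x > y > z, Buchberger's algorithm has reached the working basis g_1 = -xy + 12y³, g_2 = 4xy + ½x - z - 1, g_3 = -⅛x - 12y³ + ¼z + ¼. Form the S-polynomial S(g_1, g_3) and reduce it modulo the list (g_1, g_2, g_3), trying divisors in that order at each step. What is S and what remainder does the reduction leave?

lcm(LM(g_1), LM(g_3)) = xy.
S = (lcm/LT(g_1))·g_1 − (lcm/LT(g_3))·g_3 = -96y⁴ - 12y³ + 2yz + 2y.
Reduce S modulo (g_1, g_2, g_3) in that order:
  leading term y⁴: no divisor's leading term divides it; move -96y⁴ to the remainder.
  leading term y³: no divisor's leading term divides it; move -12y³ to the remainder.
  leading term yz: no divisor's leading term divides it; move 2yz to the remainder.
  leading term y: no divisor's leading term divides it; move 2y to the remainder.
The remainder -96y⁴ - 12y³ + 2yz + 2y is nonzero, so it would be added as the next basis element.

S(g_1, g_3) = -96y⁴ - 12y³ + 2yz + 2y; remainder on division = -96y⁴ - 12y³ + 2yz + 2y.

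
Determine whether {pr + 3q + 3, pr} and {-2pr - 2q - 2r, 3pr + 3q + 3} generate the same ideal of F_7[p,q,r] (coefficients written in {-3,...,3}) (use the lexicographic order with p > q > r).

No, the ideals differ.

Two ideals are equal iff their reduced Gröbner bases coincide (the reduced basis is unique for a fixed ordering).
Buchberger on the first generating set:
f_1 = pr + 3q + 3, LT = pr.
f_2 = pr, LT = pr.

S(f_1,f_2): lcm = pr. S = 3q + 3.
  leading term q: no divisor's leading term divides it; move 3q to the remainder.
  leading term 1: no divisor's leading term divides it; move 3 to the remainder.
  remainder 3q + 3 ≠ 0; add g_3 = 3q + 3 to the basis.

The other S-polynomials (S(f_1,g_3), S(f_2,g_3)) all reduce to 0 modulo the current basis, so we have a Gröbner basis.
Inter-reduce: drop elements whose leading term is divisible by another's, tail-reduce, and make monic.
Reduced Gröbner basis: {pr, q + 1}.

Buchberger on the second generating set:
h_1 = -2pr - 2q - 2r, LT = pr.
h_2 = 3pr + 3q + 3, LT = pr.

S(h_1,h_2): lcm = pr. S = r - 1.
  leading term r: no divisor's leading term divides it; move r to the remainder.
  leading term 1: no divisor's leading term divides it; move -1 to the remainder.
  remainder r - 1 ≠ 0; add k_3 = r - 1 to the basis.

S(h_1,k_3): lcm = pr. S = p + q + r.
  leading term p: no divisor's leading term divides it; move p to the remainder.
  leading term q: no divisor's leading term divides it; move q to the remainder.
  leading term r: subtract (1)·k_3 from r → 1
  leading term 1: no divisor's leading term divides it; move 1 to the remainder.
  remainder p + q + 1 ≠ 0; add k_4 = p + q + 1 to the basis.

The other S-polynomials (S(h_2,k_3), S(h_1,k_4), S(h_2,k_4), S(k_3,k_4)) all reduce to 0 modulo the current basis, so we have a Gröbner basis.
Inter-reduce: drop elements whose leading term is divisible by another's, tail-reduce, and make monic.
Reduced Gröbner basis: {p + q + 1, r - 1}.

These differ, so the ideals are not equal.
The same test decides containment: I ⊆ J iff every generator of I reduces to 0 modulo a Gröbner basis of J.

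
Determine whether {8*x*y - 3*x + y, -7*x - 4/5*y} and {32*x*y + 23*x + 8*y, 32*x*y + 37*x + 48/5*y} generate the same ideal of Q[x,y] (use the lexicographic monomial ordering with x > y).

Yes, the ideals are equal.

Equality of ideals is decidable: compute both reduced Gröbner bases (unique for the ordering) and check whether they agree.
Buchberger on the first generating set:
f_1 = 8*x*y - 3*x + y, LT = x*y.
f_2 = -7*x - 4/5*y, LT = x.

S(f_1,f_2): lcm = x*y. S = -3/8*x - 4/35*y**2 + 1/8*y.
  leading term x: subtract (3/56)·f_2 from -3/8*x - 4/35*y**2 + 1/8*y → -4/35*y**2 + 47/280*y
  leading term y**2: no divisor's leading term divides it; move -4/35*y**2 to the remainder.
  leading term y: no divisor's leading term divides it; move 47/280*y to the remainder.
  remainder -4/35*y**2 + 47/280*y ≠ 0; add g_3 = -4/35*y**2 + 47/280*y to the basis.

The other S-polynomials (S(f_1,g_3), S(f_2,g_3)) all reduce to 0 modulo the current basis, so we have a Gröbner basis.
Inter-reduce: drop elements whose leading term is divisible by another's, tail-reduce, and make monic.
Reduced Gröbner basis: {x + 4/35*y, y**2 - 47/32*y}.

Buchberger on the second generating set:
h_1 = 32*x*y + 23*x + 8*y, LT = x*y.
h_2 = 32*x*y + 37*x + 48/5*y, LT = x*y.

S(h_1,h_2): lcm = x*y. S = -7/16*x - 1/20*y.
  leading term x: no divisor's leading term divides it; move -7/16*x to the remainder.
  leading term y: no divisor's leading term divides it; move -1/20*y to the remainder.
  remainder -7/16*x - 1/20*y ≠ 0; add k_3 = -7/16*x - 1/20*y to the basis.

S(h_1,k_3): lcm = x*y. S = 23/32*x - 4/35*y**2 + 1/4*y.
  leading term x: subtract (-23/14)·k_3 from 23/32*x - 4/35*y**2 + 1/4*y → -4/35*y**2 + 47/280*y
  leading term y**2: no divisor's leading term divides it; move -4/35*y**2 to the remainder.
  leading term y: no divisor's leading term divides it; move 47/280*y to the remainder.
  remainder -4/35*y**2 + 47/280*y ≠ 0; add k_4 = -4/35*y**2 + 47/280*y to the basis.

The other S-polynomials (S(h_2,k_3), S(h_1,k_4), S(h_2,k_4), S(k_3,k_4)) all reduce to 0 modulo the current basis, so we have a Gröbner basis.
Inter-reduce: drop elements whose leading term is divisible by another's, tail-reduce, and make monic.
Reduced Gröbner basis: {x + 4/35*y, y**2 - 47/32*y}.

These coincide, so the ideals are equal.
The choice of monomial ordering does not affect the verdict — as long as both bases are computed under the same ordering, their equality decides ideal equality.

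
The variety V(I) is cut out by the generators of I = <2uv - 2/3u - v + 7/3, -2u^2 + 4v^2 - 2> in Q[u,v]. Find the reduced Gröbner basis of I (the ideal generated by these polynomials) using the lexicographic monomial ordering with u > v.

f_1 = 2uv - 2/3u - v + 7/3, LT = uv.
f_2 = -2u^2 + 4v^2 - 2, LT = u^2.

S(f_1,f_2): lcm = u^2v. S = -1/3u^2 - 1/2uv + 7/6u + 2v^3 - v.
  leading term u^2: subtract (1/6)·f_2 from -1/3u^2 - 1/2uv + 7/6u + 2v^3 - v → -1/2uv + 7/6u + 2v^3 - 2/3v^2 - v + 1/3
  leading term uv: subtract (-1/4)·f_1 from -1/2uv + 7/6u + 2v^3 - 2/3v^2 - v + 1/3 → u + 2v^3 - 2/3v^2 - 5/4v + 11/12
  leading term u: no divisor's leading term divides it; move u to the remainder.
  leading term v^3: no divisor's leading term divides it; move 2v^3 to the remainder.
  leading term v^2: no divisor's leading term divides it; move -2/3v^2 to the remainder.
  leading term v: no divisor's leading term divides it; move -5/4v to the remainder.
  leading term 1: no divisor's leading term divides it; move 11/12 to the remainder.
  remainder u + 2v^3 - 2/3v^2 - 5/4v + 11/12 ≠ 0; add g_3 = u + 2v^3 - 2/3v^2 - 5/4v + 11/12 to the basis.

S(f_1,g_3): lcm = uv. S = -1/3u - 2v^4 + 2/3v^3 + 5/4v^2 - 17/12v + 7/6.
  leading term u: subtract (-1/3)·g_3 from -1/3u - 2v^4 + 2/3v^3 + 5/4v^2 - 17/12v + 7/6 → -2v^4 + 4/3v^3 + 37/36v^2 - 11/6v + 53/36
  leading term v^4: no divisor's leading term divides it; move -2v^4 to the remainder.
  leading term v^3: no divisor's leading term divides it; move 4/3v^3 to the remainder.
  leading term v^2: no divisor's leading term divides it; move 37/36v^2 to the remainder.
  leading term v: no divisor's leading term divides it; move -11/6v to the remainder.
  leading term 1: no divisor's leading term divides it; move 53/36 to the remainder.
  remainder -2v^4 + 4/3v^3 + 37/36v^2 - 11/6v + 53/36 ≠ 0; add g_4 = -2v^4 + 4/3v^3 + 37/36v^2 - 11/6v + 53/36 to the basis.

The other S-polynomials (S(f_2,g_3), S(f_1,g_4), S(f_2,g_4), S(g_3,g_4)) all reduce to 0 modulo the current basis, so we have a Gröbner basis.
Inter-reduce: drop elements whose leading term is divisible by another's, tail-reduce, and make monic.

G = {u + 2v^3 - 2/3v^2 - 5/4v + 11/12, v^4 - 2/3v^3 - 37/72v^2 + 11/12v - 53/72}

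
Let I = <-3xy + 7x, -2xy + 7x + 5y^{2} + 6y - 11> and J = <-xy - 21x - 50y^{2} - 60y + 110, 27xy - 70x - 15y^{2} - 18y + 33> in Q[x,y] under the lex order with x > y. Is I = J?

Two ideals are equal iff their reduced Gröbner bases coincide (the reduced basis is unique for a fixed ordering).
Buchberger on the first generating set:
f_1 = -3xy + 7x, LT = xy.
f_2 = -2xy + 7x + 5y^{2} + 6y - 11, LT = xy.

S(f_1,f_2): lcm = xy. S = \tfrac{7}{6}x + \tfrac{5}{2}y^{2} + 3y - \tfrac{11}{2}.
  reduce S modulo (f_1, f_2):
  remainder \tfrac{7}{6}x + \tfrac{5}{2}y^{2} + 3y - \tfrac{11}{2} ≠ 0; add g_3 = \tfrac{7}{6}x + \tfrac{5}{2}y^{2} + 3y - \tfrac{11}{2} to the basis.

S(f_1,g_3): lcm = xy. S = -\tfrac{7}{3}x - \tfrac{15}{7}y^{3} - \tfrac{18}{7}y^{2} + \tfrac{33}{7}y.
  reduce S modulo (f_1, f_2, g_3):
  remainder -\tfrac{15}{7}y^{3} + \tfrac{17}{7}y^{2} + \tfrac{75}{7}y - 11 ≠ 0; add g_4 = -\tfrac{15}{7}y^{3} + \tfrac{17}{7}y^{2} + \tfrac{75}{7}y - 11 to the basis.

The other S-polynomials (S(f_2,g_3), S(f_1,g_4), S(f_2,g_4), S(g_3,g_4)) all reduce to 0 modulo the current basis, so we have a Gröbner basis.
Inter-reduce: drop elements whose leading term is divisible by another's, tail-reduce, and make monic.
Reduced Gröbner basis: {x + \tfrac{15}{7}y^{2} + \tfrac{18}{7}y - \tfrac{33}{7}, y^{3} - \tfrac{17}{15}y^{2} - 5y + \tfrac{77}{15}}.

Buchberger on the second generating set:
h_1 = -xy - 21x - 50y^{2} - 60y + 110, LT = xy.
h_2 = 27xy - 70x - 15y^{2} - 18y + 33, LT = xy.

S(h_1,h_2): lcm = xy. S = \tfrac{637}{27}x + \tfrac{455}{9}y^{2} + \tfrac{182}{3}y - \tfrac{1001}{9}.
  reduce S modulo (h_1, h_2):
  remainder \tfrac{637}{27}x + \tfrac{455}{9}y^{2} + \tfrac{182}{3}y - \tfrac{1001}{9} ≠ 0; add k_3 = \tfrac{637}{27}x + \tfrac{455}{9}y^{2} + \tfrac{182}{3}y - \tfrac{1001}{9} to the basis.

S(h_1,k_3): lcm = xy. S = 21x - \tfrac{15}{7}y^{3} + \tfrac{332}{7}y^{2} + \tfrac{453}{7}y - 110.
  reduce S modulo (h_1, h_2, k_3):
  remainder -\tfrac{15}{7}y^{3} + \tfrac{17}{7}y^{2} + \tfrac{75}{7}y - 11 ≠ 0; add k_4 = -\tfrac{15}{7}y^{3} + \tfrac{17}{7}y^{2} + \tfrac{75}{7}y - 11 to the basis.

The other S-polynomials (S(h_2,k_3), S(h_1,k_4), S(h_2,k_4), S(k_3,k_4)) all reduce to 0 modulo the current basis, so we have a Gröbner basis.
Inter-reduce: drop elements whose leading term is divisible by another's, tail-reduce, and make monic.
Reduced Gröbner basis: {x + \tfrac{15}{7}y^{2} + \tfrac{18}{7}y - \tfrac{33}{7}, y^{3} - \tfrac{17}{15}y^{2} - 5y + \tfrac{77}{15}}.

Same reduced basis, so the two generating sets span the same ideal.

Yes, the ideals are equal.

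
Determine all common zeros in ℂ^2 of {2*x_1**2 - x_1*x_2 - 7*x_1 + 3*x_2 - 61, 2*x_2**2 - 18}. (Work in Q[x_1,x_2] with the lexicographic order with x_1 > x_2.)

Compute a lex Gröbner basis by Buchberger's algorithm.
f_1 = 2*x_1**2 - x_1*x_2 - 7*x_1 + 3*x_2 - 61, LT = x_1**2.
f_2 = 2*x_2**2 - 18, LT = x_2**2.

The S-polynomials (S(f_1,f_2)) all reduce to 0 modulo the current basis, so we have a Gröbner basis.
Inter-reduce: drop elements whose leading term is divisible by another's, tail-reduce, and make monic.
Reduced Gröbner basis: {x_1**2 - 1/2*x_1*x_2 - 7/2*x_1 + 3/2*x_2 - 61/2, x_2**2 - 9}.

Since the basis is lex-ordered, x_2**2 - 9 is univariate in x_2. Its roots are {-3, 3}. Back-substituting each root into the other basis elements fixes the other coordinates.
  x_2 = -3: the earlier basis element becomes x_1**2 - 2*x_1 - 35 = 0, giving x_1 = -5, 7 — points (-5, -3), (7, -3).
  x_2 = 3: the earlier basis element becomes x_1**2 - 5*x_1 - 26 = 0, giving x_1 = 5/2 - sqrt(129)/2, 5/2 + sqrt(129)/2 — points (5/2 - sqrt(129)/2, 3), (5/2 + sqrt(129)/2, 3).
This is the nonlinear analogue of row-reducing a linear system.

{(-5, -3), (7, -3), (5/2 - sqrt(129)/2, 3), (5/2 + sqrt(129)/2, 3)}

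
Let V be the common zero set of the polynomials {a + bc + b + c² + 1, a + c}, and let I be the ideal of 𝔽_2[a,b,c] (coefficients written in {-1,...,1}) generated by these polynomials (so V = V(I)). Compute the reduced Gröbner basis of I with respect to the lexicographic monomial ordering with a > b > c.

This is the nonlinear analogue of row-reducing a linear system.

f_1 = a + bc + b + c² + 1, LT = a.
f_2 = a + c, LT = a.

S(f_1,f_2): lcm = a. S = bc + b + c² + c + 1.
  reduce S modulo (f_1, f_2):
  remainder bc + b + c² + c + 1 ≠ 0; add g_3 = bc + b + c² + c + 1 to the basis.

The other S-polynomials (S(f_1,g_3), S(f_2,g_3)) all reduce to 0 modulo the current basis, so we have a Gröbner basis.
Inter-reduce: drop elements whose leading term is divisible by another's, tail-reduce, and make monic.

G = {a + c, bc + b + c² + c + 1}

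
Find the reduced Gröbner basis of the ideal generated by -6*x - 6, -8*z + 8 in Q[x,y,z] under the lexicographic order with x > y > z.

G = {x + 1, z - 1}

f_1 = -6*x - 6, LT = x.
f_2 = -8*z + 8, LT = z.

S(f_1,f_2): leading monomials are coprime, so the S-polynomial reduces to 0 (Buchberger's first criterion).
Every S-polynomial of the final basis reduces to 0, so we have a Gröbner basis.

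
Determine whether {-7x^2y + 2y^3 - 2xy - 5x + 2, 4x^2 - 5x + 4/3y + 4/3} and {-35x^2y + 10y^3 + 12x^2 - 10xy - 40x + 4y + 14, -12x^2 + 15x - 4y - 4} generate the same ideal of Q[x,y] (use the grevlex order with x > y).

Since reduced Gröbner bases are canonical representatives of ideals under a given ordering, it suffices to compute and compare them.
Buchberger on the first generating set:
f_1 = -7x^2y + 2y^3 - 2xy - 5x + 2, LT = x^2y.
f_2 = 4x^2 - 5x + 4/3y + 4/3, LT = x^2.

S(f_1,f_2): lcm = x^2y. S = -2/7y^3 + 43/28xy - 1/3y^2 + 5/7x - 1/3y - 2/7.
  leading term y^3: no divisor's leading term divides it; move -2/7y^3 to the remainder.
  leading term xy: no divisor's leading term divides it; move 43/28xy to the remainder.
  leading term y^2: no divisor's leading term divides it; move -1/3y^2 to the remainder.
  leading term x: no divisor's leading term divides it; move 5/7x to the remainder.
  leading term y: no divisor's leading term divides it; move -1/3y to the remainder.
  leading term 1: no divisor's leading term divides it; move -2/7 to the remainder.
  remainder -2/7y^3 + 43/28xy - 1/3y^2 + 5/7x - 1/3y - 2/7 ≠ 0; add g_3 = -2/7y^3 + 43/28xy - 1/3y^2 + 5/7x - 1/3y - 2/7 to the basis.

The other S-polynomials (S(f_1,g_3), S(f_2,g_3)) all reduce to 0 modulo the current basis, so we have a Gröbner basis.
Inter-reduce: drop elements whose leading term is divisible by another's, tail-reduce, and make monic.
Reduced Gröbner basis: {y^3 - 43/8xy + 7/6y^2 - 5/2x + 7/6y + 1, x^2 - 5/4x + 1/3y + 1/3}.

Buchberger on the second generating set:
h_1 = -35x^2y + 10y^3 + 12x^2 - 10xy - 40x + 4y + 14, LT = x^2y.
h_2 = -12x^2 + 15x - 4y - 4, LT = x^2.

S(h_1,h_2): lcm = x^2y. S = -2/7y^3 - 12/35x^2 + 43/28xy - 1/3y^2 + 8/7x - 47/105y - 2/5.
  leading term y^3: no divisor's leading term divides it; move -2/7y^3 to the remainder.
  leading term x^2: subtract (1/35)·h_2 from -12/35x^2 + 43/28xy - 1/3y^2 + 8/7x - 47/105y - 2/5 → 43/28xy - 1/3y^2 + 5/7x - 1/3y - 2/7
  leading term xy: no divisor's leading term divides it; move 43/28xy to the remainder.
  leading term y^2: no divisor's leading term divides it; move -1/3y^2 to the remainder.
  leading term x: no divisor's leading term divides it; move 5/7x to the remainder.
  leading term y: no divisor's leading term divides it; move -1/3y to the remainder.
  leading term 1: no divisor's leading term divides it; move -2/7 to the remainder.
  remainder -2/7y^3 + 43/28xy - 1/3y^2 + 5/7x - 1/3y - 2/7 ≠ 0; add k_3 = -2/7y^3 + 43/28xy - 1/3y^2 + 5/7x - 1/3y - 2/7 to the basis.

The other S-polynomials (S(h_1,k_3), S(h_2,k_3)) all reduce to 0 modulo the current basis, so we have a Gröbner basis.
Inter-reduce: drop elements whose leading term is divisible by another's, tail-reduce, and make monic.
Reduced Gröbner basis: {y^3 - 43/8xy + 7/6y^2 - 5/2x + 7/6y + 1, x^2 - 5/4x + 1/3y + 1/3}.

Same reduced basis, so the two generating sets span the same ideal.
The same test decides containment: I ⊆ J iff every generator of I reduces to 0 modulo a Gröbner basis of J.

Yes, the ideals are equal.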